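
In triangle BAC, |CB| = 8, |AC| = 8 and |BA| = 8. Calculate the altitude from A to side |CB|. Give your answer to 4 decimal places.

Semiperimeter s = (8 + 8 + 8)/2 = 12.
Heron's formula: area = √(12·4·4·4) ≈ 27.713.
The altitude from A has length 2·area/|CB| ≈ 6.9282.

h_A ≈ 6.9282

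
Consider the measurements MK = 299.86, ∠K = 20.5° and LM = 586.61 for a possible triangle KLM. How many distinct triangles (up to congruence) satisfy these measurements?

MK·sin K = 299.86·sin(20.5°) ≈ 105.
Since LM ≥ MK, exactly one triangle exists.

1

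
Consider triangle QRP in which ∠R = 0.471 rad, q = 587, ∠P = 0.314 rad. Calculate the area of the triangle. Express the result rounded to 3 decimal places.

area ≈ 34162.269

The third angle is ∠Q = π − ∠R − ∠P = 2.357 rad.
Law of sines: r = q·sin R/sin Q ≈ 376.85.
Law of sines: p = q·sin P/sin Q ≈ 256.5.
Area = ½·q·r·sin P ≈ 34162.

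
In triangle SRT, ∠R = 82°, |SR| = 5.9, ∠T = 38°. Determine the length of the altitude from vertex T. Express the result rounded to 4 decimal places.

The third angle is ∠S = 180° − ∠R − ∠T = 60.00°.
Law of sines: |RT| = |SR|·sin S/sin T ≈ 8.2993.
Law of sines: |TS| = |SR|·sin R/sin T ≈ 9.4899.
Area = ½·|SR|·|RT|·sin R ≈ 24.245.
The altitude from T has length 2·area/|SR| ≈ 8.2185.

8.2185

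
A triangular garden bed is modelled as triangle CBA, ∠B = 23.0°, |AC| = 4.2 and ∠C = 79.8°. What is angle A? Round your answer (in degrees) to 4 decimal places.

∠A ≈ 77.2000°

The third angle is ∠A = 180° − ∠C − ∠B = 77.20°.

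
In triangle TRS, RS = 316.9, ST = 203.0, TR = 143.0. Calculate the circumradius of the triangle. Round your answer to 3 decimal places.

212.857

By the law of cosines, cos T = (ST² + TR² − RS²) / (2·ST·TR) ≈ -0.66774, so ∠T ≈ 131.89°.
Circumradius = RS/(2 sin T) ≈ 212.86.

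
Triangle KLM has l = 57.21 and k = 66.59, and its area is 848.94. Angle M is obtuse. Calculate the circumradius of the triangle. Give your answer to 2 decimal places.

From area = ½·k·l·sin M, we get sin M = 2·area/(k·l) ≈ 0.44568.
Taking the obtuse solution, ∠M ≈ 153.53°.
Law of cosines then gives m ≈ 120.53.
Circumradius = m/(2 sin M) ≈ 135.22.

135.22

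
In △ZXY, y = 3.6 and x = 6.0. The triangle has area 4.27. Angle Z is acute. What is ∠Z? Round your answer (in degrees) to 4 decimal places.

23.2891

From area = ½·x·y·sin Z, we get sin Z = 2·area/(x·y) ≈ 0.39537.
Taking the acute solution, ∠Z ≈ 23.29°.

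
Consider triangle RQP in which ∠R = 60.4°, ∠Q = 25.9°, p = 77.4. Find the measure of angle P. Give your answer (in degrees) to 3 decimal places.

93.700

The third angle is ∠P = 180° − ∠R − ∠Q = 93.70°.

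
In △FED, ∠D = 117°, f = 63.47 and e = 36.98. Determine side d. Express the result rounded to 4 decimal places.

By the law of cosines, d² = f² + e² − 2·f·e·cos D = 7527.1, so d ≈ 86.759.

86.7589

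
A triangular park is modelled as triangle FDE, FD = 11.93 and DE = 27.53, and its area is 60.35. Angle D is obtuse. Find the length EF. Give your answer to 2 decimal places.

From area = ½·FD·DE·sin D, we get sin D = 2·area/(FD·DE) ≈ 0.36750.
Taking the obtuse solution, ∠D ≈ 158.44°.
Law of cosines then gives EF ≈ 38.873.

38.87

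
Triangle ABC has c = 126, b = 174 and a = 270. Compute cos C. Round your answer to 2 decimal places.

0.93

By the law of cosines, cos C = (a² + b² − c²) / (2·a·b) ≈ 0.92912, so ∠C ≈ 0.3788 rad.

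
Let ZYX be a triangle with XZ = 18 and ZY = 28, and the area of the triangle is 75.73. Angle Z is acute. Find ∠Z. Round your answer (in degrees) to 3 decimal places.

17.489

From area = ½·XZ·ZY·sin Z, we get sin Z = 2·area/(XZ·ZY) ≈ 0.30052.
Taking the acute solution, ∠Z ≈ 17.49°.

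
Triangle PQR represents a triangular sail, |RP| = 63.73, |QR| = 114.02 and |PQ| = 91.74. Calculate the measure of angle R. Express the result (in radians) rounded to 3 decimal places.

∠R ≈ 0.934 rad

By the law of cosines, cos R = (|QR|² + |RP|² − |PQ|²) / (2·|QR|·|RP|) ≈ 0.59491, so ∠R ≈ 0.9336 rad.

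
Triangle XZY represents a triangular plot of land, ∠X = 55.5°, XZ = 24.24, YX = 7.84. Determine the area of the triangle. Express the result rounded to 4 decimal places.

area ≈ 78.3091

Area = ½·YX·XZ·sin X ≈ 78.309.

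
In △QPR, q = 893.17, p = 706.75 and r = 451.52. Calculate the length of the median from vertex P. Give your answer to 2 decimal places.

Median from P: ½√(2·r² + 2·q² − p²) ≈ 613.14.

613.14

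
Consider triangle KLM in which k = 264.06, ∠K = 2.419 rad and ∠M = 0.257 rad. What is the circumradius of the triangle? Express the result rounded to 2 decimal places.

The third angle is ∠L = π − ∠M − ∠K = 0.466 rad.
Law of sines: l = k·sin L/sin K ≈ 179.26.
Law of sines: m = k·sin M/sin K ≈ 101.49.
Circumradius = k/(2 sin K) ≈ 199.64.

R ≈ 199.64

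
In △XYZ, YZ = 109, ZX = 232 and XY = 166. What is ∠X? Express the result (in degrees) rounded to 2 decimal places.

By the law of cosines, cos X = (ZX² + XY² − YZ²) / (2·ZX·XY) ≈ 0.90230, so ∠X ≈ 25.54°.

25.54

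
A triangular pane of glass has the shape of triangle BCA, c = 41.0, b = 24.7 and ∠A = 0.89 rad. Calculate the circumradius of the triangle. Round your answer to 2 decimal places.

By the law of cosines, a² = b² + c² − 2·b·c·cos A = 1016.3, so a ≈ 31.879.
Area = ½·b·c·sin A ≈ 393.47.
Circumradius = a/(2 sin A) ≈ 20.512.

20.51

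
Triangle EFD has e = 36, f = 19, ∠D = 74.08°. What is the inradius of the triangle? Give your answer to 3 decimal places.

By the law of cosines, d² = e² + f² − 2·e·f·cos D = 1281.8, so d ≈ 35.802.
Area = ½·e·f·sin D ≈ 328.88.
Semiperimeter s = (36+19+35.802)/2 = 45.401.
Inradius = area/s = 328.88/45.401 ≈ 7.244.

r ≈ 7.244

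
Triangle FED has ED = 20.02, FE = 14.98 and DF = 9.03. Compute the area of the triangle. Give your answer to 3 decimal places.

Semiperimeter s = (20.02 + 9.03 + 14.98)/2 = 22.015.
Heron's formula: area = √(22.015·1.995·12.985·7.035) ≈ 63.341.

area ≈ 63.341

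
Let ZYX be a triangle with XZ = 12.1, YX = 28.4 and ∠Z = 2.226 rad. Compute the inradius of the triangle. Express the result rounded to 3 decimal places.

Law of sines: sin Y = XZ·sin Z/YX ≈ 0.33783.
Since YX ≥ XZ, only the acute value applies: ∠Y ≈ 0.345 rad.
Then ∠X = π − ∠Z − ∠Y ≈ 0.571 rad.
Law of sines gives ZY = YX·sin X/sin Z ≈ 19.357.
Area = ½·YX·XZ·sin X ≈ 92.862.
Semiperimeter s = (28.4+12.1+19.357)/2 = 29.929.
Inradius = area/s = 92.862/29.929 ≈ 3.1028.

r ≈ 3.103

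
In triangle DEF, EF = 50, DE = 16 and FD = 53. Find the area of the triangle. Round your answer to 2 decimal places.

399.78

Semiperimeter s = (50 + 53 + 16)/2 = 59.5.
Heron's formula: area = √(59.5·9.5·6.5·43.5) ≈ 399.78.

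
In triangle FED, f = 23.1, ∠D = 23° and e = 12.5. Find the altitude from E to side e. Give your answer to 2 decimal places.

By the law of cosines, d² = f² + e² − 2·f·e·cos D = 158.27, so d ≈ 12.58.
Area = ½·f·e·sin D ≈ 56.412.
The altitude from E has length 2·area/e ≈ 9.0259.

h_E ≈ 9.03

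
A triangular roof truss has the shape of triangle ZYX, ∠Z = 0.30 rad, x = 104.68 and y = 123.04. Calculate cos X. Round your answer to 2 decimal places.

cos X ≈ 0.60

By the law of cosines, z² = y² + x² − 2·y·x·cos Z = 1487.6, so z ≈ 38.569.
Law of cosines again: cos X = (z² + y² − x²)/(2·z·y) ≈ 0.59724, so ∠X ≈ 0.931 rad.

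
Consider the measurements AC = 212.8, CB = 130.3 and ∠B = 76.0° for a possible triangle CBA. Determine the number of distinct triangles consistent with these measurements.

CB·sin B = 130.3·sin(76.0°) ≈ 126.4.
Since AC ≥ CB, exactly one triangle exists.

1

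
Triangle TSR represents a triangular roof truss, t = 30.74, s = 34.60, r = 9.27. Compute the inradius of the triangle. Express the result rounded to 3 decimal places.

3.653

Semiperimeter p = (30.74 + 34.6 + 9.27)/2 = 37.305.
Heron's formula: area = √(37.305·6.565·2.705·28.035) ≈ 136.28.
Inradius = area/p = 136.28/37.305 ≈ 3.6532.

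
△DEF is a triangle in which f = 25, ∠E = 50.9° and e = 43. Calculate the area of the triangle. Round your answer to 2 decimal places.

area ≈ 525.20

Law of sines: sin F = f·sin E/e ≈ 0.45119.
Since e ≥ f, only the acute value applies: ∠F ≈ 26.82°.
Then ∠D = 180° − ∠E − ∠F ≈ 102.28°.
Law of sines gives d = e·sin D/sin E ≈ 54.141.
Area = ½·e·f·sin D ≈ 525.2.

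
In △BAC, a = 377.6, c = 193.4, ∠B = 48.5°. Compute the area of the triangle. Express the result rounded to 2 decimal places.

27347.31

Area = ½·a·c·sin B ≈ 27347.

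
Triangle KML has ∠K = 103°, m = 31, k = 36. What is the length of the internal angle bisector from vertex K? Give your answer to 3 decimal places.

t_K ≈ 11.162

Law of sines: sin M = m·sin K/k ≈ 0.83904.
Since k ≥ m, only the acute value applies: ∠M ≈ 57.04°.
Then ∠L = 180° − ∠K − ∠M ≈ 19.96°.
Law of sines gives l = k·sin L/sin K ≈ 12.613.
The bisector from K has length 2·m·l·cos(∠K/2)/(m+l) ≈ 11.162.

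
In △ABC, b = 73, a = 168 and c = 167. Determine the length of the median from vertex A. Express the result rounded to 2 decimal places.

Median from A: ½√(2·b² + 2·c² − a²) ≈ 97.739.

97.74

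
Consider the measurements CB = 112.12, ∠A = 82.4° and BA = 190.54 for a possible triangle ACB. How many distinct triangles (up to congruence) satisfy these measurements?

0

BA·sin A = 190.54·sin(82.4°) ≈ 188.9.
Since CB = 112.12 < 188.9 = BA sin A, no triangle exists.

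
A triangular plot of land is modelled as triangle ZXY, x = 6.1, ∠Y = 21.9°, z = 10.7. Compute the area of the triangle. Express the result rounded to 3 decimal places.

Area = ½·z·x·sin Y ≈ 12.172.

area ≈ 12.172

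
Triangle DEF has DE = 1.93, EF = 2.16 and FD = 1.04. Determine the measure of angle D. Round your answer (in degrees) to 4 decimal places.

By the law of cosines, cos D = (FD² + DE² − EF²) / (2·FD·DE) ≈ 0.03510, so ∠D ≈ 87.99°.

∠D ≈ 87.9886°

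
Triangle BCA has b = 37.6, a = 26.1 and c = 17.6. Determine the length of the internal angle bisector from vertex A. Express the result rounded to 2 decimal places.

By the law of cosines, cos A = (b² + c² − a²) / (2·b·c) ≈ 0.78753, so ∠A ≈ 0.6640 rad.
The bisector from A has length 2·b·c·cos(∠A/2)/(b+c) ≈ 22.667.

22.67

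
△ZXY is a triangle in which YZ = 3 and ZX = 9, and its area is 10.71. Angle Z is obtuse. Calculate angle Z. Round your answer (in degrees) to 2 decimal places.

∠Z ≈ 127.50°

From area = ½·YZ·ZX·sin Z, we get sin Z = 2·area/(YZ·ZX) ≈ 0.79333.
Taking the obtuse solution, ∠Z ≈ 127.50°.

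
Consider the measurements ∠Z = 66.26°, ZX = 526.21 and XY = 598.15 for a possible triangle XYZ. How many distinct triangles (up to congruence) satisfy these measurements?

1

ZX·sin Z = 526.21·sin(66.26°) ≈ 481.7.
Since XY ≥ ZX, exactly one triangle exists.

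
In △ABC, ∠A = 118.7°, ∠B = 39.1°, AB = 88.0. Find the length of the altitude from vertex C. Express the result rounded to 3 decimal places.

The third angle is ∠C = 180° − ∠A − ∠B = 22.20°.
Law of sines: BC = AB·sin A/sin C ≈ 204.29.
Law of sines: CA = AB·sin B/sin C ≈ 146.89.
Area = ½·AB·BC·sin B ≈ 5669.
The altitude from C has length 2·area/AB ≈ 128.84.

128.840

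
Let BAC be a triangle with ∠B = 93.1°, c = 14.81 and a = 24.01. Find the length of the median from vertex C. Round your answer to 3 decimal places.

By the law of cosines, b² = a² + c² − 2·a·c·cos B = 834.28, so b ≈ 28.884.
Median from C: ½√(2·b² + 2·a² − c²) ≈ 25.506.

25.506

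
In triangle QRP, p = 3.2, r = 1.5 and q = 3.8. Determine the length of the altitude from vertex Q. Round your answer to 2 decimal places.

h_Q ≈ 1.24

Semiperimeter s = (3.8 + 1.5 + 3.2)/2 = 4.25.
Heron's formula: area = √(4.25·0.45·2.75·1.05) ≈ 2.35.
The altitude from Q has length 2·area/q ≈ 1.2368.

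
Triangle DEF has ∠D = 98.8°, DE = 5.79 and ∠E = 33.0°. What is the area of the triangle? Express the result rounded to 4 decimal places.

area ≈ 12.1021

The third angle is ∠F = 180° − ∠D − ∠E = 48.20°.
Law of sines: EF = DE·sin D/sin F ≈ 7.6754.
Law of sines: FD = DE·sin E/sin F ≈ 4.2301.
Area = ½·DE·EF·sin E ≈ 12.102.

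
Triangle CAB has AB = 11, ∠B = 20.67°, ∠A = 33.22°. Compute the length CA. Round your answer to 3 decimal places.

The third angle is ∠C = 180° − ∠A − ∠B = 126.11°.
Law of sines: CA = AB·sin B/sin C ≈ 4.8062.

4.806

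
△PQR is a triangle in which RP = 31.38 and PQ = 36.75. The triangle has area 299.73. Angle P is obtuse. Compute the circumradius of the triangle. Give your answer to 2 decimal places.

From area = ½·RP·PQ·sin P, we get sin P = 2·area/(RP·PQ) ≈ 0.51982.
Taking the obtuse solution, ∠P ≈ 2.595 rad.
Law of cosines then gives QR ≈ 65.617.
Circumradius = QR/(2 sin P) ≈ 63.116.

63.12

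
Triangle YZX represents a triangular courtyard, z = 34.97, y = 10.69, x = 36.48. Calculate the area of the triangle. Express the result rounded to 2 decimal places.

Semiperimeter s = (10.69 + 34.97 + 36.48)/2 = 41.07.
Heron's formula: area = √(41.07·30.38·6.1·4.59) ≈ 186.91.

186.91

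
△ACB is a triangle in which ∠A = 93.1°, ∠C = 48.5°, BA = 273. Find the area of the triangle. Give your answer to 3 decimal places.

area ≈ 30860.156

The third angle is ∠B = 180° − ∠A − ∠C = 38.40°.
Law of sines: CB = BA·sin A/sin C ≈ 363.97.
Law of sines: AC = BA·sin B/sin C ≈ 226.41.
Area = ½·BA·CB·sin B ≈ 30860.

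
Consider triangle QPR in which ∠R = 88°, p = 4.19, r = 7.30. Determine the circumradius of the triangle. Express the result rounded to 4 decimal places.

3.6522

Law of sines: sin P = p·sin R/r ≈ 0.57362.
Since r ≥ p, only the acute value applies: ∠P ≈ 35.00°.
Then ∠Q = 180° − ∠R − ∠P ≈ 57.00°.
Law of sines gives q = r·sin Q/sin R ≈ 6.1258.
Circumradius = r/(2 sin R) ≈ 3.6522.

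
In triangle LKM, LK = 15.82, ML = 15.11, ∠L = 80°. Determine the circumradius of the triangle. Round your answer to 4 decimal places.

R ≈ 10.0978

By the law of cosines, KM² = ML² + LK² − 2·ML·LK·cos L = 395.57, so KM ≈ 19.889.
Area = ½·ML·LK·sin L ≈ 117.7.
Circumradius = KM/(2 sin L) ≈ 10.098.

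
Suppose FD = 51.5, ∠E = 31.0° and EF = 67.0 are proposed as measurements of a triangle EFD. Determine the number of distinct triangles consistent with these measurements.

2

EF·sin E = 67.0·sin(31.0°) ≈ 34.51.
Since EF sin E < FD < EF (34.51 < 51.5 < 67.0), two triangles exist.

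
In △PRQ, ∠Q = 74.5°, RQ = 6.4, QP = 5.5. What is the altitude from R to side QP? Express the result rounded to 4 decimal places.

By the law of cosines, PR² = RQ² + QP² − 2·RQ·QP·cos Q = 52.396, so PR ≈ 7.2385.
Area = ½·RQ·QP·sin Q ≈ 16.96.
The altitude from R has length 2·area/QP ≈ 6.1672.

6.1672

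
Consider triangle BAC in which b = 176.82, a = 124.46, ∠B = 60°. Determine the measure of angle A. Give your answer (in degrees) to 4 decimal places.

Law of sines: sin A = a·sin B/b ≈ 0.60958.
Since b ≥ a, only the acute value applies: ∠A ≈ 37.56°.
Then ∠C = 180° − ∠B − ∠A ≈ 82.44°.

∠A ≈ 37.5590°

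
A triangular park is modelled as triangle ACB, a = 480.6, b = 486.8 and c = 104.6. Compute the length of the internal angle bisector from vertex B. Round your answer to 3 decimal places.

t_B ≈ 124.437

By the law of cosines, cos B = (a² + c² − b²) / (2·a·c) ≈ 0.04917, so ∠B ≈ 87.18°.
The bisector from B has length 2·a·c·cos(∠B/2)/(a+c) ≈ 124.44.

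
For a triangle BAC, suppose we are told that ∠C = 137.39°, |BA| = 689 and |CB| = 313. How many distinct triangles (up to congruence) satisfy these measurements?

|CB|·sin C = 313·sin(137.39°) ≈ 211.9.
Since ∠C is not acute, a triangle exists only if |BA| > |CB|; here |BA| > |CB|, so there is exactly one triangle.

1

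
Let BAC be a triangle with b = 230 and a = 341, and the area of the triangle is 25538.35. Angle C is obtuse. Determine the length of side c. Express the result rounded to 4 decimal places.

From area = ½·b·a·sin C, we get sin C = 2·area/(b·a) ≈ 0.65124.
Taking the obtuse solution, ∠C ≈ 139.36°.
Law of cosines then gives c ≈ 536.86.

536.8591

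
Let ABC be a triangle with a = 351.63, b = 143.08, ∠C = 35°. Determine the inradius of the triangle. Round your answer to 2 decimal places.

38.83

By the law of cosines, c² = a² + b² − 2·a·b·cos C = 61690, so c ≈ 248.38.
Area = ½·a·b·sin C ≈ 14429.
Semiperimeter s = (351.63+143.08+248.38)/2 = 371.54.
Inradius = area/s = 14429/371.54 ≈ 38.834.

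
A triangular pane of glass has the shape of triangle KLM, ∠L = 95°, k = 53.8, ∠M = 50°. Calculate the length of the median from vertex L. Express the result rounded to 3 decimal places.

42.964

The third angle is ∠K = 180° − ∠L − ∠M = 35.00°.
Law of sines: l = k·sin L/sin K ≈ 93.441.
Law of sines: m = k·sin M/sin K ≈ 71.853.
Median from L: ½√(2·m² + 2·k² − l²) ≈ 42.964.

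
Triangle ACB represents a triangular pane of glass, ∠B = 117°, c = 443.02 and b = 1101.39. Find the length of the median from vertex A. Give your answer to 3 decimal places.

Law of sines: sin C = c·sin B/b ≈ 0.35840.
Since b ≥ c, only the acute value applies: ∠C ≈ 21.00°.
Then ∠A = 180° − ∠B − ∠C ≈ 42.00°.
Law of sines gives a = b·sin A/sin B ≈ 827.1.
Median from A: ½√(2·c² + 2·b² − a²) ≈ 730.51.

m_A ≈ 730.507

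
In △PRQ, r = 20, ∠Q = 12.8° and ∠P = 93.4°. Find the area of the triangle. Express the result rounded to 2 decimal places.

The third angle is ∠R = 180° − ∠Q − ∠P = 73.80°.
Law of sines: p = r·sin P/sin R ≈ 20.79.
Law of sines: q = r·sin Q/sin R ≈ 4.6142.
Area = ½·r·p·sin Q ≈ 46.061.

46.06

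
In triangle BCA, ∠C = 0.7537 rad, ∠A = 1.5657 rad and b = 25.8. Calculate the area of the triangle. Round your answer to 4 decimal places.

310.8751

The third angle is ∠B = π − ∠C − ∠A = 0.8222 rad.
Law of sines: c = b·sin C/sin B ≈ 24.099.
Law of sines: a = b·sin A/sin B ≈ 35.215.
Area = ½·b·c·sin A ≈ 310.88.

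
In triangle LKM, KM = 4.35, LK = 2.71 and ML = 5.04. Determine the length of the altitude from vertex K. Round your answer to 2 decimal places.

2.34

Semiperimeter s = (4.35 + 5.04 + 2.71)/2 = 6.05.
Heron's formula: area = √(6.05·1.7·1.01·3.34) ≈ 5.8903.
The altitude from K has length 2·area/ML ≈ 2.3374.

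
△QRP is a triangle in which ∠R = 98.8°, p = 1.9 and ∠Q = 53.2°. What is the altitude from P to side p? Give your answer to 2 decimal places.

The third angle is ∠P = 180° − ∠Q − ∠R = 28.00°.
Law of sines: q = p·sin Q/sin P ≈ 3.2406.
Law of sines: r = p·sin R/sin P ≈ 3.9995.
Area = ½·p·q·sin R ≈ 3.0424.
The altitude from P has length 2·area/p ≈ 3.2025.

h_P ≈ 3.20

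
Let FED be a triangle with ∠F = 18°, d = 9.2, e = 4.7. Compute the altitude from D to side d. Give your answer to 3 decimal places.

h_D ≈ 1.452

By the law of cosines, f² = e² + d² − 2·e·d·cos F = 24.483, so f ≈ 4.948.
Area = ½·e·d·sin F ≈ 6.6809.
The altitude from D has length 2·area/d ≈ 1.4524.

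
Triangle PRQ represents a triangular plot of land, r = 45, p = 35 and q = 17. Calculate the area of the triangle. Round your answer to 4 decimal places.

Semiperimeter s = (35 + 45 + 17)/2 = 48.5.
Heron's formula: area = √(48.5·13.5·3.5·31.5) ≈ 268.67.

268.6749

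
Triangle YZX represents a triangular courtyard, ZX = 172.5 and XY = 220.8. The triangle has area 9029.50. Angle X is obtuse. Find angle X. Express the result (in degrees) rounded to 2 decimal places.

From area = ½·ZX·XY·sin X, we get sin X = 2·area/(ZX·XY) ≈ 0.47414.
Taking the obtuse solution, ∠X ≈ 151.70°.

151.70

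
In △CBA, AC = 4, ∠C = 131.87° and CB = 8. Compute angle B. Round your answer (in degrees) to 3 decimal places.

By the law of cosines, BA² = AC² + CB² − 2·AC·CB·cos C = 122.72, so BA ≈ 11.078.
Law of cosines again: cos B = (CB² + BA² − AC²)/(2·CB·BA) ≈ 0.96317, so ∠B ≈ 15.60°.

∠B ≈ 15.598°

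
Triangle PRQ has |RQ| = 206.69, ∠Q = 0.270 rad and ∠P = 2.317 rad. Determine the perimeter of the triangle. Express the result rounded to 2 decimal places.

perimeter ≈ 430.00

The third angle is ∠R = π − ∠Q − ∠P = 0.555 rad.
Law of sines: |QP| = |RQ|·sin R/sin P ≈ 148.23.
Law of sines: |PR| = |RQ|·sin Q/sin P ≈ 75.082.
Semiperimeter s = (206.69+148.23+75.082)/2 = 215.
Perimeter = 206.69 + 148.23 + 75.082 = 430.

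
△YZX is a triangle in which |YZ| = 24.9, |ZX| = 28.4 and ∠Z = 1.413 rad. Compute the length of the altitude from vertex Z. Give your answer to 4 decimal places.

h_Z ≈ 20.1241

By the law of cosines, |XY|² = |YZ|² + |ZX|² − 2·|YZ|·|ZX|·cos Z = 1204.3, so |XY| ≈ 34.703.
Area = ½·|YZ|·|ZX|·sin Z ≈ 349.19.
The altitude from Z has length 2·area/|XY| ≈ 20.124.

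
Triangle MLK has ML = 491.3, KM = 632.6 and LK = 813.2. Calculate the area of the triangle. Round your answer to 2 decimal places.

area ≈ 155319.84

Semiperimeter s = (813.2 + 632.6 + 491.3)/2 = 968.55.
Heron's formula: area = √(968.55·155.35·335.95·477.25) ≈ 1.5532e+05.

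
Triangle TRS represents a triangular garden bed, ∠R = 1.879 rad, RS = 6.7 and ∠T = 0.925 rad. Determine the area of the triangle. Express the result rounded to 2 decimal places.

area ≈ 8.87

The third angle is ∠S = π − ∠T − ∠R = 0.338 rad.
Law of sines: ST = RS·sin R/sin T ≈ 7.9942.
Law of sines: TR = RS·sin S/sin T ≈ 2.7787.
Area = ½·RS·ST·sin S ≈ 8.8701.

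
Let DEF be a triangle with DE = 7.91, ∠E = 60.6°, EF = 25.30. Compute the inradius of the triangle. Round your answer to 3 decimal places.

By the law of cosines, FD² = DE² + EF² − 2·DE·EF·cos E = 506.18, so FD ≈ 22.498.
Area = ½·DE·EF·sin E ≈ 87.175.
Semiperimeter s = (25.3+22.498+7.91)/2 = 27.854.
Inradius = area/s = 87.175/27.854 ≈ 3.1297.

r ≈ 3.130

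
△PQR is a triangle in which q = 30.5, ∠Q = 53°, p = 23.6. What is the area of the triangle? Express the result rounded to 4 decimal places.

area ≈ 359.8253

Law of sines: sin P = p·sin Q/q ≈ 0.61796.
Since q ≥ p, only the acute value applies: ∠P ≈ 38.17°.
Then ∠R = 180° − ∠Q − ∠P ≈ 88.83°.
Law of sines gives r = q·sin R/sin Q ≈ 38.182.
Area = ½·q·p·sin R ≈ 359.83.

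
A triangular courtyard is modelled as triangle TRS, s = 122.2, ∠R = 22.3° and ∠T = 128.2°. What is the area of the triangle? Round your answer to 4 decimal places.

area ≈ 4521.4597

The third angle is ∠S = 180° − ∠T − ∠R = 29.50°.
Law of sines: t = s·sin T/sin S ≈ 195.02.
Law of sines: r = s·sin R/sin S ≈ 94.166.
Area = ½·s·t·sin R ≈ 4521.5.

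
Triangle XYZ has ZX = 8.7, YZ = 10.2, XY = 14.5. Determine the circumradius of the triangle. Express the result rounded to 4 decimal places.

By the law of cosines, cos X = (ZX² + XY² − YZ²) / (2·ZX·XY) ≈ 0.72097, so ∠X ≈ 43.87°.
Circumradius = YZ/(2 sin X) ≈ 7.3596.

R ≈ 7.3596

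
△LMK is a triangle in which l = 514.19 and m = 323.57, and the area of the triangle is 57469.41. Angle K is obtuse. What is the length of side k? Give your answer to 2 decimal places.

780.82

From area = ½·l·m·sin K, we get sin K = 2·area/(l·m) ≈ 0.69084.
Taking the obtuse solution, ∠K ≈ 136.30°.
Law of cosines then gives k ≈ 780.82.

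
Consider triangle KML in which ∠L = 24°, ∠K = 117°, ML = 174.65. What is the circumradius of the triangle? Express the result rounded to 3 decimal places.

R ≈ 98.007

The third angle is ∠M = 180° − ∠L − ∠K = 39.00°.
Law of sines: LK = ML·sin M/sin K ≈ 123.36.
Law of sines: KM = ML·sin L/sin K ≈ 79.726.
Circumradius = ML/(2 sin K) ≈ 98.007.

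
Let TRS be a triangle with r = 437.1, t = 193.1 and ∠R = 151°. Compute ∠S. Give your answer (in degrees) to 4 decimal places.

Law of sines: sin T = t·sin R/r ≈ 0.21418.
Since r ≥ t, only the acute value applies: ∠T ≈ 12.37°.
Then ∠S = 180° − ∠R − ∠T ≈ 16.63°.

∠S ≈ 16.6328°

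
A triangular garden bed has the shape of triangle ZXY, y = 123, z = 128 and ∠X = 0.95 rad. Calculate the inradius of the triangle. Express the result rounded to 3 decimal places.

By the law of cosines, x² = y² + z² − 2·y·z·cos X = 13197, so x ≈ 114.88.
Area = ½·y·z·sin X ≈ 6403.2.
Semiperimeter s = (128+114.88+123)/2 = 182.94.
Inradius = area/s = 6403.2/182.94 ≈ 35.002.

r ≈ 35.002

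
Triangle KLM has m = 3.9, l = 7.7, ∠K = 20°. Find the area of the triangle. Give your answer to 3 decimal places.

5.135

Area = ½·l·m·sin K ≈ 5.1354.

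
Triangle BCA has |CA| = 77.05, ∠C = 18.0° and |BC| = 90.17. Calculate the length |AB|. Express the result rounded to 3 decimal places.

29.193

By the law of cosines, |AB|² = |BC|² + |CA|² − 2·|BC|·|CA|·cos C = 852.21, so |AB| ≈ 29.193.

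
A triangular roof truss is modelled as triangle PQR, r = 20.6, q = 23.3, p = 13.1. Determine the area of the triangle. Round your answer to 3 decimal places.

Semiperimeter s = (13.1 + 23.3 + 20.6)/2 = 28.5.
Heron's formula: area = √(28.5·15.4·5.2·7.9) ≈ 134.28.

area ≈ 134.276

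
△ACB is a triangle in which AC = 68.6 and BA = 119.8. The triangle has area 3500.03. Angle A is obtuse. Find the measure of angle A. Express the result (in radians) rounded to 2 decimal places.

2.12

From area = ½·BA·AC·sin A, we get sin A = 2·area/(BA·AC) ≈ 0.85177.
Taking the obtuse solution, ∠A ≈ 2.122 rad.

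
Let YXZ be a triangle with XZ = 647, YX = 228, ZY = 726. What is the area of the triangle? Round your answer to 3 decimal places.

72393.694

Semiperimeter s = (647 + 726 + 228)/2 = 800.5.
Heron's formula: area = √(800.5·153.5·74.5·572.5) ≈ 72394.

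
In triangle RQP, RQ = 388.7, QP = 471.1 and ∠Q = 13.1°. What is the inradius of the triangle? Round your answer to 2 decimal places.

42.03

By the law of cosines, PR² = RQ² + QP² − 2·RQ·QP·cos Q = 16321, so PR ≈ 127.75.
Area = ½·RQ·QP·sin Q ≈ 20752.
Semiperimeter s = (471.1+127.75+388.7)/2 = 493.78.
Inradius = area/s = 20752/493.78 ≈ 42.027.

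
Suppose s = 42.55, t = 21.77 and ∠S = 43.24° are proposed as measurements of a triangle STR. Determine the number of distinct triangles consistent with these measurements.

t·sin S = 21.77·sin(43.24°) ≈ 14.91.
Since s ≥ t, exactly one triangle exists.

1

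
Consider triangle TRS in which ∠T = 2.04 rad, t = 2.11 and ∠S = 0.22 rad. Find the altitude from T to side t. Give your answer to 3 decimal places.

h_T ≈ 0.398

The third angle is ∠R = π − ∠S − ∠T = 0.882 rad.
Law of sines: r = t·sin R/sin T ≈ 1.8257.
Law of sines: s = t·sin S/sin T ≈ 0.51626.
Area = ½·t·r·sin S ≈ 0.42034.
The altitude from T has length 2·area/t ≈ 0.39842.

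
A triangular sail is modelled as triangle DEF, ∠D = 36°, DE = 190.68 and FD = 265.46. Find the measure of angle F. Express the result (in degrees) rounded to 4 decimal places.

∠F ≈ 45.2264°

By the law of cosines, EF² = FD² + DE² − 2·FD·DE·cos D = 24926, so EF ≈ 157.88.
Law of cosines again: cos F = (EF² + FD² − DE²)/(2·EF·FD) ≈ 0.70431, so ∠F ≈ 45.23°.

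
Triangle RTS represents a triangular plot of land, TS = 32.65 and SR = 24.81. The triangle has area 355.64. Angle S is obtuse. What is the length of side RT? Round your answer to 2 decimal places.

49.57

From area = ½·TS·SR·sin S, we get sin S = 2·area/(TS·SR) ≈ 0.87807.
Taking the obtuse solution, ∠S ≈ 118.59°.
Law of cosines then gives RT ≈ 49.566.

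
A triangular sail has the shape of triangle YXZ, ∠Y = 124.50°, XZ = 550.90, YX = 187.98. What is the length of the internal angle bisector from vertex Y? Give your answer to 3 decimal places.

121.123

Law of sines: sin Z = YX·sin Y/XZ ≈ 0.28121.
Since XZ ≥ YX, only the acute value applies: ∠Z ≈ 16.33°.
Then ∠X = 180° − ∠Y − ∠Z ≈ 39.17°.
Law of sines gives ZY = XZ·sin X/sin Y ≈ 422.2.
The bisector from Y has length 2·ZY·YX·cos(∠Y/2)/(ZY+YX) ≈ 121.12.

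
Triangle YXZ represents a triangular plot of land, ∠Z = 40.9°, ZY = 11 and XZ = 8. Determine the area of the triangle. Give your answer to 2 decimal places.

area ≈ 28.81

Area = ½·XZ·ZY·sin Z ≈ 28.809.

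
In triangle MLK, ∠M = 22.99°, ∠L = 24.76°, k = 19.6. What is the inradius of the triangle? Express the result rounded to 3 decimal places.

2.069

The third angle is ∠K = 180° − ∠M − ∠L = 132.25°.
Law of sines: m = k·sin M/sin K ≈ 10.342.
Law of sines: l = k·sin L/sin K ≈ 11.09.
Area = ½·k·m·sin L ≈ 42.447.
Semiperimeter s = (10.342+11.09+19.6)/2 = 20.516.
Inradius = area/s = 42.447/20.516 ≈ 2.069.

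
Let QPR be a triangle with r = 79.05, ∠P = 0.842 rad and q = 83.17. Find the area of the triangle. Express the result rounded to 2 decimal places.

area ≈ 2452.24

Area = ½·r·q·sin P ≈ 2452.2.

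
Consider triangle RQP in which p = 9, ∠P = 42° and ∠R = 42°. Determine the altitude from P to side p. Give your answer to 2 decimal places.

8.95

The third angle is ∠Q = 180° − ∠P − ∠R = 96.00°.
Law of sines: r = p·sin R/sin P ≈ 9.
Law of sines: q = p·sin Q/sin P ≈ 13.377.
Area = ½·p·r·sin Q ≈ 40.278.
The altitude from P has length 2·area/p ≈ 8.9507.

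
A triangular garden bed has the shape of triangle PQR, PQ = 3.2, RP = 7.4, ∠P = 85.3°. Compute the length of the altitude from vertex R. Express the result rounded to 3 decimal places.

h_R ≈ 7.375

By the law of cosines, QR² = RP² + PQ² − 2·RP·PQ·cos P = 61.119, so QR ≈ 7.8179.
Area = ½·RP·PQ·sin P ≈ 11.8.
The altitude from R has length 2·area/PQ ≈ 7.3751.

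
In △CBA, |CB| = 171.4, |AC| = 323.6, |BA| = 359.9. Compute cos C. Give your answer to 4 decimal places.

0.0412

By the law of cosines, cos C = (|AC|² + |CB|² − |BA|²) / (2·|AC|·|CB|) ≈ 0.04117, so ∠C ≈ 87.64°.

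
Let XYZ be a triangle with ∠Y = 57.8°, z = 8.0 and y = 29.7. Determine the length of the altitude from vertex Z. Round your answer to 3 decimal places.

Law of sines: sin Z = z·sin Y/y ≈ 0.22793.
Since y ≥ z, only the acute value applies: ∠Z ≈ 13.18°.
Then ∠X = 180° − ∠Y − ∠Z ≈ 109.02°.
Law of sines gives x = y·sin X/sin Y ≈ 33.181.
Area = ½·y·z·sin X ≈ 112.31.
The altitude from Z has length 2·area/z ≈ 28.078.

28.078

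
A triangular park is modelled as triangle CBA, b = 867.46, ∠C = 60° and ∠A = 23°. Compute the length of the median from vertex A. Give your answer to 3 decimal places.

The third angle is ∠B = 180° − ∠A − ∠C = 97.00°.
Law of sines: c = b·sin C/sin B ≈ 756.88.
Law of sines: a = b·sin A/sin B ≈ 341.49.
Median from A: ½√(2·c² + 2·b² − a²) ≈ 795.94.

m_A ≈ 795.944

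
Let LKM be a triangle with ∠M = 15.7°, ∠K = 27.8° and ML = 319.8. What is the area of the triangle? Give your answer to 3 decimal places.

20423.094

The third angle is ∠L = 180° − ∠K − ∠M = 136.50°.
Law of sines: KM = ML·sin L/sin K ≈ 472.
Law of sines: LK = ML·sin M/sin K ≈ 185.55.
Area = ½·ML·KM·sin M ≈ 20423.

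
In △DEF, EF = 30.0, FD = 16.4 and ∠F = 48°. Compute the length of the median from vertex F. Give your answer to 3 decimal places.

By the law of cosines, DE² = EF² + FD² − 2·EF·FD·cos F = 510.54, so DE ≈ 22.595.
Median from F: ½√(2·EF² + 2·FD² − DE²) ≈ 21.374.

21.374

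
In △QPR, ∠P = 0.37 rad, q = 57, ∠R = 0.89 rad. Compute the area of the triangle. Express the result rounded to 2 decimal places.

area ≈ 479.46

The third angle is ∠Q = π − ∠P − ∠R = 1.882 rad.
Law of sines: p = q·sin P/sin Q ≈ 21.649.
Law of sines: r = q·sin R/sin Q ≈ 46.522.
Area = ½·q·p·sin R ≈ 479.46.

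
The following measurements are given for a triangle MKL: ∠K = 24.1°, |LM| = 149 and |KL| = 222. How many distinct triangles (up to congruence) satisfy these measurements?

|KL|·sin K = 222·sin(24.1°) ≈ 90.65.
Since |KL| sin K < |LM| < |KL| (90.65 < 149 < 222), two triangles exist.

2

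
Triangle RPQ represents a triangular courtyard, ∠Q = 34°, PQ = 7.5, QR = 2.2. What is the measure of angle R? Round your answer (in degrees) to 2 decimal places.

By the law of cosines, RP² = PQ² + QR² − 2·PQ·QR·cos Q = 33.732, so RP ≈ 5.8079.
Law of cosines again: cos R = (QR² + RP² − PQ²)/(2·QR·RP) ≈ -0.69178, so ∠R ≈ 133.77°.

133.77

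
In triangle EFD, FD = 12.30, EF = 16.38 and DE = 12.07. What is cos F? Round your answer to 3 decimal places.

By the law of cosines, cos F = (EF² + FD² − DE²) / (2·EF·FD) ≈ 0.67976, so ∠F ≈ 47.17°.

0.680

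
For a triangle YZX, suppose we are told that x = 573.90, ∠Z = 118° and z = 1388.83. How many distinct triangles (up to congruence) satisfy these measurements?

x·sin Z = 573.90·sin(118°) ≈ 506.7.
Since ∠Z is not acute, a triangle exists only if z > x; here z > x, so there is exactly one triangle.

1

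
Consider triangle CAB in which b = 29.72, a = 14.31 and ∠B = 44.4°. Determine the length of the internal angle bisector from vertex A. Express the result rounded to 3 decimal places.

Law of sines: sin A = a·sin B/b ≈ 0.33688.
Since b ≥ a, only the acute value applies: ∠A ≈ 19.69°.
Then ∠C = 180° − ∠B − ∠A ≈ 115.91°.
Law of sines gives c = b·sin C/sin B ≈ 38.207.
The bisector from A has length 2·b·c·cos(∠A/2)/(b+c) ≈ 32.941.

32.941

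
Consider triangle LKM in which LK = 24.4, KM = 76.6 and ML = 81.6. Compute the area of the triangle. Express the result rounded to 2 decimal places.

Semiperimeter s = (76.6 + 81.6 + 24.4)/2 = 91.3.
Heron's formula: area = √(91.3·14.7·9.7·66.9) ≈ 933.24.

933.24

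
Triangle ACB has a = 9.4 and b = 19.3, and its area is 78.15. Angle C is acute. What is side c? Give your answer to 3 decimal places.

From area = ½·b·a·sin C, we get sin C = 2·area/(b·a) ≈ 0.86154.
Taking the acute solution, ∠C ≈ 59.49°.
Law of cosines then gives c ≈ 16.632.

16.632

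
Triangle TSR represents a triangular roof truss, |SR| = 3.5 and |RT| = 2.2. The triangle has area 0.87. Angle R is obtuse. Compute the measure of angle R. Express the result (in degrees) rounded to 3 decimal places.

From area = ½·|SR|·|RT|·sin R, we get sin R = 2·area/(|SR|·|RT|) ≈ 0.22597.
Taking the obtuse solution, ∠R ≈ 166.94°.

∠R ≈ 166.940°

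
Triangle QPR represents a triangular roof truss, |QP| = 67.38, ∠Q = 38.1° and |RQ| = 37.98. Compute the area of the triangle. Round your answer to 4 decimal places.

Area = ½·|RQ|·|QP|·sin Q ≈ 789.53.

789.5259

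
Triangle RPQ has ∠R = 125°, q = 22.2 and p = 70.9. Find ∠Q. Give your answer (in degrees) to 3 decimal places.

12.267

By the law of cosines, r² = p² + q² − 2·p·q·cos R = 7325.2, so r ≈ 85.588.
Law of cosines again: cos Q = (r² + p² − q²)/(2·r·p) ≈ 0.97717, so ∠Q ≈ 12.27°.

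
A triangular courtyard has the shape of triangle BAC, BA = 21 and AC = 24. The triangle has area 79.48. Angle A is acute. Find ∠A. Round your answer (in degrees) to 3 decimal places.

18.385

From area = ½·BA·AC·sin A, we get sin A = 2·area/(BA·AC) ≈ 0.31540.
Taking the acute solution, ∠A ≈ 18.38°.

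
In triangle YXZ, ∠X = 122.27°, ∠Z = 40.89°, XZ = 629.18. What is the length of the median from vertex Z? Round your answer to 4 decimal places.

The third angle is ∠Y = 180° − ∠X − ∠Z = 16.84°.
Law of sines: ZY = XZ·sin X/sin Y ≈ 1836.4.
Law of sines: YX = XZ·sin Z/sin Y ≈ 1421.7.
Median from Z: ½√(2·XZ² + 2·ZY² − YX²) ≈ 1174.2.

m_Z ≈ 1174.2066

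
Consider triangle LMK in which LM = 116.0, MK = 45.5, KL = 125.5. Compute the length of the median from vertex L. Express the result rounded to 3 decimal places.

118.683

Median from L: ½√(2·KL² + 2·LM² − MK²) ≈ 118.68.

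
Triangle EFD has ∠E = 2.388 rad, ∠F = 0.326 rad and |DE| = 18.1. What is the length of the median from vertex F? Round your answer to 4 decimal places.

The third angle is ∠D = π − ∠E − ∠F = 0.428 rad.
Law of sines: |FD| = |DE|·sin E/sin F ≈ 38.673.
Law of sines: |EF| = |DE|·sin D/sin F ≈ 23.437.
Median from F: ½√(2·|EF|² + 2·|FD|² − |DE|²) ≈ 30.668.

m_F ≈ 30.6679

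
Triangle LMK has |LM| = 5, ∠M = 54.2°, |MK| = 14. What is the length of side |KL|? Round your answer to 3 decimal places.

By the law of cosines, |KL|² = |LM|² + |MK|² − 2·|LM|·|MK|·cos M = 139.11, so |KL| ≈ 11.794.

11.794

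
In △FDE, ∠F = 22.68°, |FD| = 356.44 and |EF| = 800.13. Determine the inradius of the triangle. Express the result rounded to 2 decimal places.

66.75

By the law of cosines, |DE|² = |EF|² + |FD|² − 2·|EF|·|FD|·cos F = 2.4097e+05, so |DE| ≈ 490.88.
Area = ½·|EF|·|FD|·sin F ≈ 54984.
Semiperimeter s = (490.88+800.13+356.44)/2 = 823.73.
Inradius = area/s = 54984/823.73 ≈ 66.75.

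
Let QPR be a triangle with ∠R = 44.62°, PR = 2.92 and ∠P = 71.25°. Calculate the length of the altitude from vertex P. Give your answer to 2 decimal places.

The third angle is ∠Q = 180° − ∠P − ∠R = 64.13°.
Law of sines: RQ = PR·sin P/sin Q ≈ 3.073.
Law of sines: QP = PR·sin R/sin Q ≈ 2.2794.
Area = ½·PR·RQ·sin R ≈ 3.1514.
The altitude from P has length 2·area/RQ ≈ 2.051.

2.05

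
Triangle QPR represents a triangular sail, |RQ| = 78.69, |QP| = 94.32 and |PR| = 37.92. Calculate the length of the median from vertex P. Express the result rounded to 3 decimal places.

Median from P: ½√(2·|QP|² + 2·|PR|² − |RQ|²) ≈ 60.159.

60.159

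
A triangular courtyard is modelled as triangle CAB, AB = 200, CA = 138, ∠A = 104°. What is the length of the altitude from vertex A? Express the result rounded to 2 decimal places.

99.53

By the law of cosines, BC² = CA² + AB² − 2·CA·AB·cos A = 72398, so BC ≈ 269.07.
Area = ½·CA·AB·sin A ≈ 13390.
The altitude from A has length 2·area/BC ≈ 99.529.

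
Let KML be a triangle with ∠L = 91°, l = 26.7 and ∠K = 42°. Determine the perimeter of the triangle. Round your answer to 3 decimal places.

perimeter ≈ 64.099

The third angle is ∠M = 180° − ∠L − ∠K = 47.00°.
Law of sines: k = l·sin K/sin L ≈ 17.869.
Law of sines: m = l·sin M/sin L ≈ 19.53.
Semiperimeter s = (17.869+19.53+26.7)/2 = 32.049.
Perimeter = 17.869 + 19.53 + 26.7 = 64.099.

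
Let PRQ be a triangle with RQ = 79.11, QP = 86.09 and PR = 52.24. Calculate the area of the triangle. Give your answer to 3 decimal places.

Semiperimeter s = (79.11 + 86.09 + 52.24)/2 = 108.72.
Heron's formula: area = √(108.72·29.61·22.63·56.48) ≈ 2028.4.

area ≈ 2028.446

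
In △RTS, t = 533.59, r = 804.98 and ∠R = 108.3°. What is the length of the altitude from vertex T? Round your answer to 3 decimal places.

Law of sines: sin T = t·sin R/r ≈ 0.62934.
Since r ≥ t, only the acute value applies: ∠T ≈ 39.00°.
Then ∠S = 180° − ∠R − ∠T ≈ 32.70°.
Law of sines gives s = r·sin S/sin R ≈ 458.03.
Area = ½·r·t·sin S ≈ 1.1602e+05.
The altitude from T has length 2·area/t ≈ 434.87.

434.868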